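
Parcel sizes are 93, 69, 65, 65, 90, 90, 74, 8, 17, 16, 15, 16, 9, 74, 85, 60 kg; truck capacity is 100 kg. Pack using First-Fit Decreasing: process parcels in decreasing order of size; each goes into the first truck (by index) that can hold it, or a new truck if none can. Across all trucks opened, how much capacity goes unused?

154

Sorted descending: 93, 90, 90, 85, 74, 74, 69, 65, 65, 60, 17, 16, 16, 15, 9, 8.
truck 1: place 93 kg, 7 kg left
truck 2: place 90 kg, 10 kg left
truck 3: place 90 kg, 10 kg left
truck 4: place 85 kg, 15 kg left
truck 5: place 74 kg, 26 kg left
truck 6: place 74 kg, 26 kg left
truck 7: place 69 kg, 31 kg left
truck 8: place 65 kg, 35 kg left
truck 9: place 65 kg, 35 kg left
truck 10: place 60 kg, 40 kg left
truck 5: place 17 kg, 9 kg left
truck 6: place 16 kg, 10 kg left
truck 7: place 16 kg, 15 kg left
truck 4: place 15 kg, 0 kg left
truck 2: place 9 kg, 1 kg left
truck 3: place 8 kg, 2 kg left
10 trucks × 100 kg = 1000 kg; used 846 kg; unused 154 kg.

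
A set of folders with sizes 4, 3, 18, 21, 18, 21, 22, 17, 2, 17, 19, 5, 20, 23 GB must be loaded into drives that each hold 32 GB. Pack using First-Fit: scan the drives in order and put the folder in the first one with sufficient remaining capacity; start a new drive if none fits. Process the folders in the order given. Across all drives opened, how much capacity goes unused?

Put 4 GB in drive 1; 28 GB remain.
Put 3 GB in drive 1; 25 GB remain.
Put 18 GB in drive 1; 7 GB remain.
Put 21 GB in drive 2; 11 GB remain.
Put 18 GB in drive 3; 14 GB remain.
Put 21 GB in drive 4; 11 GB remain.
Put 22 GB in drive 5; 10 GB remain.
Put 17 GB in drive 6; 15 GB remain.
Put 2 GB in drive 1; 5 GB remain.
Put 17 GB in drive 7; 15 GB remain.
Put 19 GB in drive 8; 13 GB remain.
Put 5 GB in drive 1; 0 GB remain.
Put 20 GB in drive 9; 12 GB remain.
Put 23 GB in drive 10; 9 GB remain.
10 drives × 32 GB = 320 GB; used 210 GB; unused 110 GB.

110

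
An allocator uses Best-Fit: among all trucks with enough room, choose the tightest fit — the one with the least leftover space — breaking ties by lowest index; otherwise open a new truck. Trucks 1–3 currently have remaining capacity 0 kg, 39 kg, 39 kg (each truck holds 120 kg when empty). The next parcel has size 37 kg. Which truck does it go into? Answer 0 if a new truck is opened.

Trucks with room: truck 2 (39 kg), truck 3 (39 kg).
Tightest fit is truck 2 with 39 kg free.

2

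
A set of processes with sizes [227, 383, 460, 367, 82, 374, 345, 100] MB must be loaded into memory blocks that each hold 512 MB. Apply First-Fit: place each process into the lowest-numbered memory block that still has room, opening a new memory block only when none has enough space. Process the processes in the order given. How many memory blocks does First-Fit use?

memory block 1: place 227 MB, 285 MB left
memory block 2: place 383 MB, 129 MB left
memory block 3: place 460 MB, 52 MB left
memory block 4: place 367 MB, 145 MB left
memory block 1: place 82 MB, 203 MB left
memory block 5: place 374 MB, 138 MB left
memory block 6: place 345 MB, 167 MB left
memory block 1: place 100 MB, 103 MB left

6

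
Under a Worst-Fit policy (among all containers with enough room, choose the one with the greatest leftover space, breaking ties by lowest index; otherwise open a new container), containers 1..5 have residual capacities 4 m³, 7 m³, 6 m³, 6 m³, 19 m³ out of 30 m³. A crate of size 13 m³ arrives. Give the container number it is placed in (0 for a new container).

5

Containers with room: container 5 (19 m³).
Most room is container 5 with 19 m³ free.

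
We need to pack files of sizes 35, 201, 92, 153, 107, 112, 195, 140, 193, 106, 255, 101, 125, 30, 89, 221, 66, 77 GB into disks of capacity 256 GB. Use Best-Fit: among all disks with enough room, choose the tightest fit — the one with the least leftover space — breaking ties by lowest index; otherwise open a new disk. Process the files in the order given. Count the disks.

disk 1: place 35 GB, 221 GB left
disk 1: place 201 GB, 20 GB left
disk 2: place 92 GB, 164 GB left
disk 2: place 153 GB, 11 GB left
disk 3: place 107 GB, 149 GB left
disk 3: place 112 GB, 37 GB left
disk 4: place 195 GB, 61 GB left
disk 5: place 140 GB, 116 GB left
disk 6: place 193 GB, 63 GB left
disk 5: place 106 GB, 10 GB left
disk 7: place 255 GB, 1 GB left
disk 8: place 101 GB, 155 GB left
disk 8: place 125 GB, 30 GB left
disk 8: place 30 GB, 0 GB left
disk 9: place 89 GB, 167 GB left
disk 10: place 221 GB, 35 GB left
disk 9: place 66 GB, 101 GB left
disk 9: place 77 GB, 24 GB left

10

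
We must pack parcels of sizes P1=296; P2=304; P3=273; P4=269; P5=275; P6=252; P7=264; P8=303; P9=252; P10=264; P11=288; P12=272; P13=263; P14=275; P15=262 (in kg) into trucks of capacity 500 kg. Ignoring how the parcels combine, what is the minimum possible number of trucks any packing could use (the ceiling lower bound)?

Total size = 296 + 304 + 273 + 269 + 275 + 252 + 264 + 303 + 252 + 264 + 288 + 272 + 263 + 275 + 262 = 4112 kg.
⌈4112 / 500⌉ = 9.

9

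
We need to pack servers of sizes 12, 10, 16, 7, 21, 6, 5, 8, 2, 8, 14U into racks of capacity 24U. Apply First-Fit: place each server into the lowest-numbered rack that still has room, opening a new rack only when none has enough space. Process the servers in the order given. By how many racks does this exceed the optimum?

First-Fit: [12,10,2] [16,7] [21] [6,5,8] [8,14] → 5 racks.
Total size 109U; any packing needs at least ⌈109/24⌉ = 5 racks.
So 5 is already optimal.

0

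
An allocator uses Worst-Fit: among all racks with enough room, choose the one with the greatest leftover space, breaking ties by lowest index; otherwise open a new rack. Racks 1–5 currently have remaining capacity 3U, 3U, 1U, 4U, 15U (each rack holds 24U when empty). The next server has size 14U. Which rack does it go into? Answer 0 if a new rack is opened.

Racks with room: rack 5 (15U).
Most room is rack 5 with 15U free.

5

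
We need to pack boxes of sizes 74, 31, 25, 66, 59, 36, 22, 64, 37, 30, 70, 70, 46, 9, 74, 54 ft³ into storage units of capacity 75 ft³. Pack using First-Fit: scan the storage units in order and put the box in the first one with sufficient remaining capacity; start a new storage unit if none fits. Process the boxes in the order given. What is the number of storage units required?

12

Put 74 ft³ in storage unit 1; 1 ft³ remain.
Put 31 ft³ in storage unit 2; 44 ft³ remain.
Put 25 ft³ in storage unit 2; 19 ft³ remain.
Put 66 ft³ in storage unit 3; 9 ft³ remain.
Put 59 ft³ in storage unit 4; 16 ft³ remain.
Put 36 ft³ in storage unit 5; 39 ft³ remain.
Put 22 ft³ in storage unit 5; 17 ft³ remain.
Put 64 ft³ in storage unit 6; 11 ft³ remain.
Put 37 ft³ in storage unit 7; 38 ft³ remain.
Put 30 ft³ in storage unit 7; 8 ft³ remain.
Put 70 ft³ in storage unit 8; 5 ft³ remain.
Put 70 ft³ in storage unit 9; 5 ft³ remain.
Put 46 ft³ in storage unit 10; 29 ft³ remain.
Put 9 ft³ in storage unit 2; 10 ft³ remain.
Put 74 ft³ in storage unit 11; 1 ft³ remain.
Put 54 ft³ in storage unit 12; 21 ft³ remain.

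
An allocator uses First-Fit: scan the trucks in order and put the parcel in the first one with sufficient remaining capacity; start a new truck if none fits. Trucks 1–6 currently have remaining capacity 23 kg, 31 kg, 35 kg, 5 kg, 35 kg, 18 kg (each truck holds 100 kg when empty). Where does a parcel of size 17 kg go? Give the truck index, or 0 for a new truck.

Trucks with room: truck 1 (23 kg), truck 2 (31 kg), truck 3 (35 kg), truck 5 (35 kg), truck 6 (18 kg).
The first with room is truck 1.

1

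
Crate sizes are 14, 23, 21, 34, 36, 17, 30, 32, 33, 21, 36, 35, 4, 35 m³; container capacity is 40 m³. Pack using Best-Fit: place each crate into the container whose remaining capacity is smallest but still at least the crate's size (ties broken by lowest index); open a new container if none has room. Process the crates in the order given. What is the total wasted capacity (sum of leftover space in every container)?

container 1: place 14 m³, 26 m³ left
container 1: place 23 m³, 3 m³ left
container 2: place 21 m³, 19 m³ left
container 3: place 34 m³, 6 m³ left
container 4: place 36 m³, 4 m³ left
container 2: place 17 m³, 2 m³ left
container 5: place 30 m³, 10 m³ left
container 6: place 32 m³, 8 m³ left
container 7: place 33 m³, 7 m³ left
container 8: place 21 m³, 19 m³ left
container 9: place 36 m³, 4 m³ left
container 10: place 35 m³, 5 m³ left
container 4: place 4 m³, 0 m³ left
container 11: place 35 m³, 5 m³ left
11 containers × 40 m³ = 440 m³; used 371 m³; unused 69 m³.

69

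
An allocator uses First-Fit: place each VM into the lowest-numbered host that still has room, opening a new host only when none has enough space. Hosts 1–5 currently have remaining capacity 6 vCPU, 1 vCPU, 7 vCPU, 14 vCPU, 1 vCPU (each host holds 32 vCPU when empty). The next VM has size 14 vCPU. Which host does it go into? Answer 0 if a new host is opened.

4

Hosts with room: host 4 (14 vCPU).
The first with room is host 4.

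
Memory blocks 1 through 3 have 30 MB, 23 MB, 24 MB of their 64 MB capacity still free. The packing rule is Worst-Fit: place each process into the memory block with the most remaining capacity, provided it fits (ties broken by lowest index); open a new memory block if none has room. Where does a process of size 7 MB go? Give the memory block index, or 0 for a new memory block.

Memory blocks with room: memory block 1 (30 MB), memory block 2 (23 MB), memory block 3 (24 MB).
Most room is memory block 1 with 30 MB free.

1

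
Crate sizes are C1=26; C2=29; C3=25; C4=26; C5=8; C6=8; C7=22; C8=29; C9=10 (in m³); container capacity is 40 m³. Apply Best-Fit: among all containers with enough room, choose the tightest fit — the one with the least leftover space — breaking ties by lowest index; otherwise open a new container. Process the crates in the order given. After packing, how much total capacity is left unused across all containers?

57

C1 (26 m³) → container 1 (remaining 14 m³)
C2 (29 m³) → container 2 (remaining 11 m³)
C3 (25 m³) → container 3 (remaining 15 m³)
C4 (26 m³) → container 4 (remaining 14 m³)
C5 (8 m³) → container 2 (remaining 3 m³)
C6 (8 m³) → container 1 (remaining 6 m³)
C7 (22 m³) → container 5 (remaining 18 m³)
C8 (29 m³) → container 6 (remaining 11 m³)
C9 (10 m³) → container 6 (remaining 1 m³)
6 containers × 40 m³ = 240 m³; used 183 m³; unused 57 m³.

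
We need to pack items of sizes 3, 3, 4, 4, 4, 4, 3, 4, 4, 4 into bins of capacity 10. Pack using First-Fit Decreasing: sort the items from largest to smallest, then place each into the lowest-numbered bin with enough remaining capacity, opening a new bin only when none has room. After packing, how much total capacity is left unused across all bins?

13

Sorted descending: 4, 4, 4, 4, 4, 4, 4, 3, 3, 3.
bin 1: place 4, 6 left
bin 1: place 4, 2 left
bin 2: place 4, 6 left
bin 2: place 4, 2 left
bin 3: place 4, 6 left
bin 3: place 4, 2 left
bin 4: place 4, 6 left
bin 4: place 3, 3 left
bin 4: place 3, 0 left
bin 5: place 3, 7 left
5 bins × 10 = 50; used 37; unused 13.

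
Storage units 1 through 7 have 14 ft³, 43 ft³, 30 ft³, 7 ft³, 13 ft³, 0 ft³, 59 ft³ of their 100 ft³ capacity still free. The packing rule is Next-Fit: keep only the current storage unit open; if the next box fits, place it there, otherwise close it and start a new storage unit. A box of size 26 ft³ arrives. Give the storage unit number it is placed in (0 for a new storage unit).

Next-Fit only looks at storage unit 7, which has 59 ft³ free.
26 ft³ fits there.

7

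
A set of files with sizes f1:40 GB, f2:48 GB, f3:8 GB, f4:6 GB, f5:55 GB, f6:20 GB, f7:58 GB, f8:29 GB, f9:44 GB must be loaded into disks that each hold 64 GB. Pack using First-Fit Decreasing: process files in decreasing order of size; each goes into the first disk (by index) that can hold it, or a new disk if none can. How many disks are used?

6

Sorted descending: 58, 55, 48, 44, 40, 29, 20, 8, 6.
disk 1: place 58 GB, 6 GB left
disk 2: place 55 GB, 9 GB left
disk 3: place 48 GB, 16 GB left
disk 4: place 44 GB, 20 GB left
disk 5: place 40 GB, 24 GB left
disk 6: place 29 GB, 35 GB left
disk 4: place 20 GB, 0 GB left
disk 2: place 8 GB, 1 GB left
disk 1: place 6 GB, 0 GB left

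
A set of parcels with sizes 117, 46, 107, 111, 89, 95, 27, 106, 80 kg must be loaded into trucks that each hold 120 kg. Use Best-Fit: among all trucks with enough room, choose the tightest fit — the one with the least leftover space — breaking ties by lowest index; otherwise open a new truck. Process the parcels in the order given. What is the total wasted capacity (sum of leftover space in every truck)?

Put 117 kg in truck 1; 3 kg remain.
Put 46 kg in truck 2; 74 kg remain.
Put 107 kg in truck 3; 13 kg remain.
Put 111 kg in truck 4; 9 kg remain.
Put 89 kg in truck 5; 31 kg remain.
Put 95 kg in truck 6; 25 kg remain.
Put 27 kg in truck 5; 4 kg remain.
Put 106 kg in truck 7; 14 kg remain.
Put 80 kg in truck 8; 40 kg remain.
8 trucks × 120 kg = 960 kg; used 778 kg; unused 182 kg.

182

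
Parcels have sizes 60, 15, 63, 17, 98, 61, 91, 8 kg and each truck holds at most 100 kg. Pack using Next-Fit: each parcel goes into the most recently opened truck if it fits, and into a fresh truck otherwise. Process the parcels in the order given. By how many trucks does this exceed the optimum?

0

Next-Fit: [60,15] [63,17] [98] [61] [91,8] → 5 trucks.
Total size 413 kg; any packing needs at least ⌈413/100⌉ = 5 trucks.
So 5 is already optimal.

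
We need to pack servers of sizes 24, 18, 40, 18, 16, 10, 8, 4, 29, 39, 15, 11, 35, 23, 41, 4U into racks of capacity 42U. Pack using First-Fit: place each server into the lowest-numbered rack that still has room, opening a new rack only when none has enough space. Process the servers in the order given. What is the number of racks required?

Put 24U in rack 1; 18U remain.
Put 18U in rack 1; 0U remain.
Put 40U in rack 2; 2U remain.
Put 18U in rack 3; 24U remain.
Put 16U in rack 3; 8U remain.
Put 10U in rack 4; 32U remain.
Put 8U in rack 3; 0U remain.
Put 4U in rack 4; 28U remain.
Put 29U in rack 5; 13U remain.
Put 39U in rack 6; 3U remain.
Put 15U in rack 4; 13U remain.
Put 11U in rack 4; 2U remain.
Put 35U in rack 7; 7U remain.
Put 23U in rack 8; 19U remain.
Put 41U in rack 9; 1U remain.
Put 4U in rack 5; 9U remain.

9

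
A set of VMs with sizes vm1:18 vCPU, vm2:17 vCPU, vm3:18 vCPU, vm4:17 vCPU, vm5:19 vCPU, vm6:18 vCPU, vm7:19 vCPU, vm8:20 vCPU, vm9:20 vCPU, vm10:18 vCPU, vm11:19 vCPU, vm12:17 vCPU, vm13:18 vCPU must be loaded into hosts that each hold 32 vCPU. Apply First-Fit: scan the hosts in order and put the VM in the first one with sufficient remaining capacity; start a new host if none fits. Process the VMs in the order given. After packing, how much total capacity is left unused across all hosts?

host 1: place vm1 (18 vCPU), 14 vCPU left
host 2: place vm2 (17 vCPU), 15 vCPU left
host 3: place vm3 (18 vCPU), 14 vCPU left
host 4: place vm4 (17 vCPU), 15 vCPU left
host 5: place vm5 (19 vCPU), 13 vCPU left
host 6: place vm6 (18 vCPU), 14 vCPU left
host 7: place vm7 (19 vCPU), 13 vCPU left
host 8: place vm8 (20 vCPU), 12 vCPU left
host 9: place vm9 (20 vCPU), 12 vCPU left
host 10: place vm10 (18 vCPU), 14 vCPU left
host 11: place vm11 (19 vCPU), 13 vCPU left
host 12: place vm12 (17 vCPU), 15 vCPU left
host 13: place vm13 (18 vCPU), 14 vCPU left
13 hosts × 32 vCPU = 416 vCPU; used 238 vCPU; unused 178 vCPU.

178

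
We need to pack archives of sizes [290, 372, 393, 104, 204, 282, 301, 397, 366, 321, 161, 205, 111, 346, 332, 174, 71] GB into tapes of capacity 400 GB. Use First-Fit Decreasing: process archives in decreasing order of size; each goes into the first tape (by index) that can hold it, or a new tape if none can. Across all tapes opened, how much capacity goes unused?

370

Sorted descending: 397, 393, 372, 366, 346, 332, 321, 301, 290, 282, 205, 204, 174, 161, 111, 104, 71.
397 GB → tape 1 (remaining 3 GB)
393 GB → tape 2 (remaining 7 GB)
372 GB → tape 3 (remaining 28 GB)
366 GB → tape 4 (remaining 34 GB)
346 GB → tape 5 (remaining 54 GB)
332 GB → tape 6 (remaining 68 GB)
321 GB → tape 7 (remaining 79 GB)
301 GB → tape 8 (remaining 99 GB)
290 GB → tape 9 (remaining 110 GB)
282 GB → tape 10 (remaining 118 GB)
205 GB → tape 11 (remaining 195 GB)
204 GB → tape 12 (remaining 196 GB)
174 GB → tape 11 (remaining 21 GB)
161 GB → tape 12 (remaining 35 GB)
111 GB → tape 10 (remaining 7 GB)
104 GB → tape 9 (remaining 6 GB)
71 GB → tape 7 (remaining 8 GB)
12 tapes × 400 GB = 4800 GB; used 4430 GB; unused 370 GB.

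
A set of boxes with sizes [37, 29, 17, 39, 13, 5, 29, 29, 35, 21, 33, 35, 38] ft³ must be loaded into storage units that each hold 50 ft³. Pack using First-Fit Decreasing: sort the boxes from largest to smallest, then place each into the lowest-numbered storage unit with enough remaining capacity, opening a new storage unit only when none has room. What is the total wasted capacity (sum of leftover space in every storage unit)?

90

Sorted descending: 39, 38, 37, 35, 35, 33, 29, 29, 29, 21, 17, 13, 5.
Put 39 ft³ in storage unit 1; 11 ft³ remain.
Put 38 ft³ in storage unit 2; 12 ft³ remain.
Put 37 ft³ in storage unit 3; 13 ft³ remain.
Put 35 ft³ in storage unit 4; 15 ft³ remain.
Put 35 ft³ in storage unit 5; 15 ft³ remain.
Put 33 ft³ in storage unit 6; 17 ft³ remain.
Put 29 ft³ in storage unit 7; 21 ft³ remain.
Put 29 ft³ in storage unit 8; 21 ft³ remain.
Put 29 ft³ in storage unit 9; 21 ft³ remain.
Put 21 ft³ in storage unit 7; 0 ft³ remain.
Put 17 ft³ in storage unit 6; 0 ft³ remain.
Put 13 ft³ in storage unit 3; 0 ft³ remain.
Put 5 ft³ in storage unit 1; 6 ft³ remain.
9 storage units × 50 ft³ = 450 ft³; used 360 ft³; unused 90 ft³.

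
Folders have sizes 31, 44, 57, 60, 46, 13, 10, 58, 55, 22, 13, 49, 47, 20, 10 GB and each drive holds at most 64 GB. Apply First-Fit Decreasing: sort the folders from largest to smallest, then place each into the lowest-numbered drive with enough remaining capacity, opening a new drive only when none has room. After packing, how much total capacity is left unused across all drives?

Sorted descending: 60, 58, 57, 55, 49, 47, 46, 44, 31, 22, 20, 13, 13, 10, 10.
drive 1: place 60 GB, 4 GB left
drive 2: place 58 GB, 6 GB left
drive 3: place 57 GB, 7 GB left
drive 4: place 55 GB, 9 GB left
drive 5: place 49 GB, 15 GB left
drive 6: place 47 GB, 17 GB left
drive 7: place 46 GB, 18 GB left
drive 8: place 44 GB, 20 GB left
drive 9: place 31 GB, 33 GB left
drive 9: place 22 GB, 11 GB left
drive 8: place 20 GB, 0 GB left
drive 5: place 13 GB, 2 GB left
drive 6: place 13 GB, 4 GB left
drive 7: place 10 GB, 8 GB left
drive 9: place 10 GB, 1 GB left
9 drives × 64 GB = 576 GB; used 535 GB; unused 41 GB.

41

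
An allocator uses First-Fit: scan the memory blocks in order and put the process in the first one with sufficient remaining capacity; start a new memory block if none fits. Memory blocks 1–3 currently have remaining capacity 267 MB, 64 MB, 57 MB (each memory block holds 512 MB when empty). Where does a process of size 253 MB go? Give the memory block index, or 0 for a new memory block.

Memory blocks with room: memory block 1 (267 MB).
The first with room is memory block 1.

1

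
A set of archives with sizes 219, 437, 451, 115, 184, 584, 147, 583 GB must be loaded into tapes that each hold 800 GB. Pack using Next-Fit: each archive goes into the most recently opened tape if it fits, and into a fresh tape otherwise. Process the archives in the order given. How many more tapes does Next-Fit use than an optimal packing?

0

Next-Fit: [219,437] [451,115,184] [584,147] [583] → 4 tapes.
Total size 2720 GB; any packing needs at least ⌈2720/800⌉ = 4 tapes.
So 4 is already optimal.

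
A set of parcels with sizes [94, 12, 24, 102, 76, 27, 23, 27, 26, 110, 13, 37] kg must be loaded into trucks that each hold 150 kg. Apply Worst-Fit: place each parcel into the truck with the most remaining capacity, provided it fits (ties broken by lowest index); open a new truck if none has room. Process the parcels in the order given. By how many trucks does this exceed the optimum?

1

Worst-Fit: [94,12,24] [102,23,13] [76,27,27] [26,110] [37] → 5 trucks.
Total size 571 kg; any packing needs at least ⌈571/150⌉ = 4 trucks.
An optimal packing achieves that bound: [110,37] [102,27,13] [94,27,26] [76,24,23,12] → 4 trucks.
Excess: 5 − 4 = 1.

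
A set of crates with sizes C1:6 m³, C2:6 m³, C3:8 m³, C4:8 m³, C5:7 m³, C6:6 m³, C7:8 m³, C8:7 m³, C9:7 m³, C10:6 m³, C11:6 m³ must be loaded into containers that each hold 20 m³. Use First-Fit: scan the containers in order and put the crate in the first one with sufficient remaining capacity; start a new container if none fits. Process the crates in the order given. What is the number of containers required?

4

C1 (6 m³) → container 1 (remaining 14 m³)
C2 (6 m³) → container 1 (remaining 8 m³)
C3 (8 m³) → container 1 (remaining 0 m³)
C4 (8 m³) → container 2 (remaining 12 m³)
C5 (7 m³) → container 2 (remaining 5 m³)
C6 (6 m³) → container 3 (remaining 14 m³)
C7 (8 m³) → container 3 (remaining 6 m³)
C8 (7 m³) → container 4 (remaining 13 m³)
C9 (7 m³) → container 4 (remaining 6 m³)
C10 (6 m³) → container 3 (remaining 0 m³)
C11 (6 m³) → container 4 (remaining 0 m³)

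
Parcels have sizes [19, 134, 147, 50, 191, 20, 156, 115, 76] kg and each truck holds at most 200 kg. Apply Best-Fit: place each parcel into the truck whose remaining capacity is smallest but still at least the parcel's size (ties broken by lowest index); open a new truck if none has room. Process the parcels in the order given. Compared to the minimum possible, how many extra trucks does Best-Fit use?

Best-Fit: [19,134,20] [147,50] [191] [156] [115,76] → 5 trucks.
Total size 908 kg; any packing needs at least ⌈908/200⌉ = 5 trucks.
So 5 is already optimal.

0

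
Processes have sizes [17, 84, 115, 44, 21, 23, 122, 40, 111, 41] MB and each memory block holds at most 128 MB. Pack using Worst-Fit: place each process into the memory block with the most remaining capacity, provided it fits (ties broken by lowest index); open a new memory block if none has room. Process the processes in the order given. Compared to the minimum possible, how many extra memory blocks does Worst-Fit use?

1

Worst-Fit: [17,84] [115] [44,21,23,40] [122] [111] [41] → 6 memory blocks.
Total size 618 MB; any packing needs at least ⌈618/128⌉ = 5 memory blocks.
An optimal packing achieves that bound: [122] [115] [111,17] [84,44] [41,40,23,21] → 5 memory blocks.
Excess: 6 − 5 = 1.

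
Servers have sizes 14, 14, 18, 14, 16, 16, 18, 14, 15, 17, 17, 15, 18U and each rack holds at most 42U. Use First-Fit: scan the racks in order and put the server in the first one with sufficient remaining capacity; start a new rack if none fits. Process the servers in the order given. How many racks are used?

Put 14U in rack 1; 28U remain.
Put 14U in rack 1; 14U remain.
Put 18U in rack 2; 24U remain.
Put 14U in rack 1; 0U remain.
Put 16U in rack 2; 8U remain.
Put 16U in rack 3; 26U remain.
Put 18U in rack 3; 8U remain.
Put 14U in rack 4; 28U remain.
Put 15U in rack 4; 13U remain.
Put 17U in rack 5; 25U remain.
Put 17U in rack 5; 8U remain.
Put 15U in rack 6; 27U remain.
Put 18U in rack 6; 9U remain.
Final racks: [14,14,14] [18,16] [16,18] [14,15] [17,17] [15,18].

6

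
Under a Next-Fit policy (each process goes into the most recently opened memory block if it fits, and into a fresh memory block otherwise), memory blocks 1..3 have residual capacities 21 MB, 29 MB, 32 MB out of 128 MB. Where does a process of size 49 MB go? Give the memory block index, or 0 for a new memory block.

0

Next-Fit only looks at memory block 3, which has 32 MB free.
49 MB does not fit, so a new memory block is opened.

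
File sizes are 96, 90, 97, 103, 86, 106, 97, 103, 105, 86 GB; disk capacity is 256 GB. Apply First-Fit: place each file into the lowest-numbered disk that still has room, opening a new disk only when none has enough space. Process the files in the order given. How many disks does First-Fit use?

5

disk 1: place 96 GB, 160 GB left
disk 1: place 90 GB, 70 GB left
disk 2: place 97 GB, 159 GB left
disk 2: place 103 GB, 56 GB left
disk 3: place 86 GB, 170 GB left
disk 3: place 106 GB, 64 GB left
disk 4: place 97 GB, 159 GB left
disk 4: place 103 GB, 56 GB left
disk 5: place 105 GB, 151 GB left
disk 5: place 86 GB, 65 GB left
Final disks: [96,90] [97,103] [86,106] [97,103] [105,86].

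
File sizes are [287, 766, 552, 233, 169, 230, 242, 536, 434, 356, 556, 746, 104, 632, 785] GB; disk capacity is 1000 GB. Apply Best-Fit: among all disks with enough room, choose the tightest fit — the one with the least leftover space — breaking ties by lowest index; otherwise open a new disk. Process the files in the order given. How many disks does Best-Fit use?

287 GB → disk 1 (remaining 713 GB)
766 GB → disk 2 (remaining 234 GB)
552 GB → disk 1 (remaining 161 GB)
233 GB → disk 2 (remaining 1 GB)
169 GB → disk 3 (remaining 831 GB)
230 GB → disk 3 (remaining 601 GB)
242 GB → disk 3 (remaining 359 GB)
536 GB → disk 4 (remaining 464 GB)
434 GB → disk 4 (remaining 30 GB)
356 GB → disk 3 (remaining 3 GB)
556 GB → disk 5 (remaining 444 GB)
746 GB → disk 6 (remaining 254 GB)
104 GB → disk 1 (remaining 57 GB)
632 GB → disk 7 (remaining 368 GB)
785 GB → disk 8 (remaining 215 GB)

8 disks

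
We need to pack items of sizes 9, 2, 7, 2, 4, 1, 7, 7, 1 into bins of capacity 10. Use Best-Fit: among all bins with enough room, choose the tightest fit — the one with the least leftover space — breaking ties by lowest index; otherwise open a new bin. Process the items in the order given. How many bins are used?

5 bins

9 → bin 1 (remaining 1)
2 → bin 2 (remaining 8)
7 → bin 2 (remaining 1)
2 → bin 3 (remaining 8)
4 → bin 3 (remaining 4)
1 → bin 1 (remaining 0)
7 → bin 4 (remaining 3)
7 → bin 5 (remaining 3)
1 → bin 2 (remaining 0)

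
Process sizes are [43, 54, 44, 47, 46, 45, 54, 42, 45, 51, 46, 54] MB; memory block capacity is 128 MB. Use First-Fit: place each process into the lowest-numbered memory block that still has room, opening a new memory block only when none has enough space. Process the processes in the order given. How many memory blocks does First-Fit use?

6

43 MB → memory block 1 (remaining 85 MB)
54 MB → memory block 1 (remaining 31 MB)
44 MB → memory block 2 (remaining 84 MB)
47 MB → memory block 2 (remaining 37 MB)
46 MB → memory block 3 (remaining 82 MB)
45 MB → memory block 3 (remaining 37 MB)
54 MB → memory block 4 (remaining 74 MB)
42 MB → memory block 4 (remaining 32 MB)
45 MB → memory block 5 (remaining 83 MB)
51 MB → memory block 5 (remaining 32 MB)
46 MB → memory block 6 (remaining 82 MB)
54 MB → memory block 6 (remaining 28 MB)
Final memory blocks: [43,54] [44,47] [46,45] [54,42] [45,51] [46,54].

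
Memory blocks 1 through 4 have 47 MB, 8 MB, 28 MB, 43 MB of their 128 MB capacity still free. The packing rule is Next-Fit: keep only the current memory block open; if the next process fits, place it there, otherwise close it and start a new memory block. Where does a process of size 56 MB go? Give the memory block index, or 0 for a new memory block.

Next-Fit only looks at memory block 4, which has 43 MB free.
56 MB does not fit, so a new memory block is opened.

0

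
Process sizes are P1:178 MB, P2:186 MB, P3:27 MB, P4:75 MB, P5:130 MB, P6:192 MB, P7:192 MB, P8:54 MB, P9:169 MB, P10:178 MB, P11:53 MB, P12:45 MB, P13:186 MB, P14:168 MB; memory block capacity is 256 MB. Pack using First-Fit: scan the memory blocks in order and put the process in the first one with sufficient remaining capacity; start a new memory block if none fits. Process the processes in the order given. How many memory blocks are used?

memory block 1: place P1 (178 MB), 78 MB left
memory block 2: place P2 (186 MB), 70 MB left
memory block 1: place P3 (27 MB), 51 MB left
memory block 3: place P4 (75 MB), 181 MB left
memory block 3: place P5 (130 MB), 51 MB left
memory block 4: place P6 (192 MB), 64 MB left
memory block 5: place P7 (192 MB), 64 MB left
memory block 2: place P8 (54 MB), 16 MB left
memory block 6: place P9 (169 MB), 87 MB left
memory block 7: place P10 (178 MB), 78 MB left
memory block 4: place P11 (53 MB), 11 MB left
memory block 1: place P12 (45 MB), 6 MB left
memory block 8: place P13 (186 MB), 70 MB left
memory block 9: place P14 (168 MB), 88 MB left
Final memory blocks: [178,27,45] [186,54] [75,130] [192,53] [192] [169] [178] [186] [168].

9 memory blocks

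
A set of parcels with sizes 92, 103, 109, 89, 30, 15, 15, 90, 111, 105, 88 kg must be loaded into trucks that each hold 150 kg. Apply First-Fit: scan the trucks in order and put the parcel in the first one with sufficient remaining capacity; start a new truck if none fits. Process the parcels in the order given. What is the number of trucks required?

8 trucks

92 kg → truck 1 (remaining 58 kg)
103 kg → truck 2 (remaining 47 kg)
109 kg → truck 3 (remaining 41 kg)
89 kg → truck 4 (remaining 61 kg)
30 kg → truck 1 (remaining 28 kg)
15 kg → truck 1 (remaining 13 kg)
15 kg → truck 2 (remaining 32 kg)
90 kg → truck 5 (remaining 60 kg)
111 kg → truck 6 (remaining 39 kg)
105 kg → truck 7 (remaining 45 kg)
88 kg → truck 8 (remaining 62 kg)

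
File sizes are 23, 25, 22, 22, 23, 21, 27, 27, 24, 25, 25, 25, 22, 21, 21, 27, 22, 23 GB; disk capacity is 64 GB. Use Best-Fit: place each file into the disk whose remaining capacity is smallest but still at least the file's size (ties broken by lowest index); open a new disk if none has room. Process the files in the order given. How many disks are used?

disk 1: place 23 GB, 41 GB left
disk 1: place 25 GB, 16 GB left
disk 2: place 22 GB, 42 GB left
disk 2: place 22 GB, 20 GB left
disk 3: place 23 GB, 41 GB left
disk 3: place 21 GB, 20 GB left
disk 4: place 27 GB, 37 GB left
disk 4: place 27 GB, 10 GB left
disk 5: place 24 GB, 40 GB left
disk 5: place 25 GB, 15 GB left
disk 6: place 25 GB, 39 GB left
disk 6: place 25 GB, 14 GB left
disk 7: place 22 GB, 42 GB left
disk 7: place 21 GB, 21 GB left
disk 7: place 21 GB, 0 GB left
disk 8: place 27 GB, 37 GB left
disk 8: place 22 GB, 15 GB left
disk 9: place 23 GB, 41 GB left

9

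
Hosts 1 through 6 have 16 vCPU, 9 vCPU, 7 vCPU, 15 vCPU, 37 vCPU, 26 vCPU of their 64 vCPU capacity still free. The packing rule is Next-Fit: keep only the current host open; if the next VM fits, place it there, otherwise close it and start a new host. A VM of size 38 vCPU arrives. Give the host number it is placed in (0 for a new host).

0

Next-Fit only looks at host 6, which has 26 vCPU free.
38 vCPU does not fit, so a new host is opened.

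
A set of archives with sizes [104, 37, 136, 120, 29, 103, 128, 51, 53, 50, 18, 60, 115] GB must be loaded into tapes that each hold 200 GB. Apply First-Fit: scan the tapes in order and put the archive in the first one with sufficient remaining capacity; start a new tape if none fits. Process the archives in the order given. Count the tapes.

104 GB → tape 1 (remaining 96 GB)
37 GB → tape 1 (remaining 59 GB)
136 GB → tape 2 (remaining 64 GB)
120 GB → tape 3 (remaining 80 GB)
29 GB → tape 1 (remaining 30 GB)
103 GB → tape 4 (remaining 97 GB)
128 GB → tape 5 (remaining 72 GB)
51 GB → tape 2 (remaining 13 GB)
53 GB → tape 3 (remaining 27 GB)
50 GB → tape 4 (remaining 47 GB)
18 GB → tape 1 (remaining 12 GB)
60 GB → tape 5 (remaining 12 GB)
115 GB → tape 6 (remaining 85 GB)

6 tapes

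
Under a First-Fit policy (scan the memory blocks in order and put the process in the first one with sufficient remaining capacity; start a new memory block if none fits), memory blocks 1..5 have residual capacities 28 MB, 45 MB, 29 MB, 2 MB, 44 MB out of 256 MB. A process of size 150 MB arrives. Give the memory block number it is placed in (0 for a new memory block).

0

No memory block has ≥ 150 MB free, so a new memory block is opened.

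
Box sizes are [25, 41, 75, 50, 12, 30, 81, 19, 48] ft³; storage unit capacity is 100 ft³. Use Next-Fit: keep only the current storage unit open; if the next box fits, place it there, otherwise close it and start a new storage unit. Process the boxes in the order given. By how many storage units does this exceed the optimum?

Next-Fit: [25,41] [75] [50,12,30] [81,19] [48] → 5 storage units.
Total size 381 ft³; any packing needs at least ⌈381/100⌉ = 4 storage units.
An optimal packing achieves that bound: [81,19] [75,25] [50,48] [41,30,12] → 4 storage units.
Excess: 5 − 4 = 1.

1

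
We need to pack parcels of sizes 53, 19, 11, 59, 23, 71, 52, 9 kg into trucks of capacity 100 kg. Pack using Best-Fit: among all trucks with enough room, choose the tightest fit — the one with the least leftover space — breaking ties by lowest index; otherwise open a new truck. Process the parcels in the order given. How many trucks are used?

truck 1: place 53 kg, 47 kg left
truck 1: place 19 kg, 28 kg left
truck 1: place 11 kg, 17 kg left
truck 2: place 59 kg, 41 kg left
truck 2: place 23 kg, 18 kg left
truck 3: place 71 kg, 29 kg left
truck 4: place 52 kg, 48 kg left
truck 1: place 9 kg, 8 kg left

4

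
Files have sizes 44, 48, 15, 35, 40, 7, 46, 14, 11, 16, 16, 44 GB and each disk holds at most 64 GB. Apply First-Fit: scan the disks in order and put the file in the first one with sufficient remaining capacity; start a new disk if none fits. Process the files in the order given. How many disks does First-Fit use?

6

disk 1: place 44 GB, 20 GB left
disk 2: place 48 GB, 16 GB left
disk 1: place 15 GB, 5 GB left
disk 3: place 35 GB, 29 GB left
disk 4: place 40 GB, 24 GB left
disk 2: place 7 GB, 9 GB left
disk 5: place 46 GB, 18 GB left
disk 3: place 14 GB, 15 GB left
disk 3: place 11 GB, 4 GB left
disk 4: place 16 GB, 8 GB left
disk 5: place 16 GB, 2 GB left
disk 6: place 44 GB, 20 GB left
Final disks: [44,15] [48,7] [35,14,11] [40,16] [46,16] [44].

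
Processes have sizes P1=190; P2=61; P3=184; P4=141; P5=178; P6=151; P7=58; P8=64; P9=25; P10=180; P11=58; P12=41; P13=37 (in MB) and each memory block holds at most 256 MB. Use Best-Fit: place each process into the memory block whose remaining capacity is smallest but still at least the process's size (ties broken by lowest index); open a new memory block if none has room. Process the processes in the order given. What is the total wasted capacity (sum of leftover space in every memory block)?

168

memory block 1: place P1 (190 MB), 66 MB left
memory block 1: place P2 (61 MB), 5 MB left
memory block 2: place P3 (184 MB), 72 MB left
memory block 3: place P4 (141 MB), 115 MB left
memory block 4: place P5 (178 MB), 78 MB left
memory block 5: place P6 (151 MB), 105 MB left
memory block 2: place P7 (58 MB), 14 MB left
memory block 4: place P8 (64 MB), 14 MB left
memory block 5: place P9 (25 MB), 80 MB left
memory block 6: place P10 (180 MB), 76 MB left
memory block 6: place P11 (58 MB), 18 MB left
memory block 5: place P12 (41 MB), 39 MB left
memory block 5: place P13 (37 MB), 2 MB left
6 memory blocks × 256 MB = 1536 MB; used 1368 MB; unused 168 MB.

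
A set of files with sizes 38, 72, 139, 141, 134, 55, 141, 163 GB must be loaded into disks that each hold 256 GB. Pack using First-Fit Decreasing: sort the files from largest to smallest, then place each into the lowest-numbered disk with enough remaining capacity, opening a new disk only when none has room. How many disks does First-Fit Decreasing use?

Sorted descending: 163, 141, 141, 139, 134, 72, 55, 38.
disk 1: place 163 GB, 93 GB left
disk 2: place 141 GB, 115 GB left
disk 3: place 141 GB, 115 GB left
disk 4: place 139 GB, 117 GB left
disk 5: place 134 GB, 122 GB left
disk 1: place 72 GB, 21 GB left
disk 2: place 55 GB, 60 GB left
disk 2: place 38 GB, 22 GB left

5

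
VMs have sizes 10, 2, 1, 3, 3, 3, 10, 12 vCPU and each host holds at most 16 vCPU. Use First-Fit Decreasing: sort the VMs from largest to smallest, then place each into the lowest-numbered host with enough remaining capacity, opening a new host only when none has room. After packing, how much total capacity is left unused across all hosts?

Sorted descending: 12, 10, 10, 3, 3, 3, 2, 1.
12 vCPU → host 1 (remaining 4 vCPU)
10 vCPU → host 2 (remaining 6 vCPU)
10 vCPU → host 3 (remaining 6 vCPU)
3 vCPU → host 1 (remaining 1 vCPU)
3 vCPU → host 2 (remaining 3 vCPU)
3 vCPU → host 2 (remaining 0 vCPU)
2 vCPU → host 3 (remaining 4 vCPU)
1 vCPU → host 1 (remaining 0 vCPU)
3 hosts × 16 vCPU = 48 vCPU; used 44 vCPU; unused 4 vCPU.

4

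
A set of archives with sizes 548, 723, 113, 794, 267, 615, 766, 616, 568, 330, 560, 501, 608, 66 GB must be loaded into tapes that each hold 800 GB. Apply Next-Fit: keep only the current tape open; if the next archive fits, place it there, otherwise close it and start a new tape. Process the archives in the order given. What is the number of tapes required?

13

Put 548 GB in tape 1; 252 GB remain.
Put 723 GB in tape 2; 77 GB remain.
Put 113 GB in tape 3; 687 GB remain.
Put 794 GB in tape 4; 6 GB remain.
Put 267 GB in tape 5; 533 GB remain.
Put 615 GB in tape 6; 185 GB remain.
Put 766 GB in tape 7; 34 GB remain.
Put 616 GB in tape 8; 184 GB remain.
Put 568 GB in tape 9; 232 GB remain.
Put 330 GB in tape 10; 470 GB remain.
Put 560 GB in tape 11; 240 GB remain.
Put 501 GB in tape 12; 299 GB remain.
Put 608 GB in tape 13; 192 GB remain.
Put 66 GB in tape 13; 126 GB remain.
Final tapes: [548] [723] [113] [794] [267] [615] [766] [616] [568] [330] [560] [501] [608,66].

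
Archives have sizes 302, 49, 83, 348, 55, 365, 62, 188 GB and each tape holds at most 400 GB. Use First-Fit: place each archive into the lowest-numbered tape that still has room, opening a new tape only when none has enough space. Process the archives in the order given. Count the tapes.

4 tapes

302 GB → tape 1 (remaining 98 GB)
49 GB → tape 1 (remaining 49 GB)
83 GB → tape 2 (remaining 317 GB)
348 GB → tape 3 (remaining 52 GB)
55 GB → tape 2 (remaining 262 GB)
365 GB → tape 4 (remaining 35 GB)
62 GB → tape 2 (remaining 200 GB)
188 GB → tape 2 (remaining 12 GB)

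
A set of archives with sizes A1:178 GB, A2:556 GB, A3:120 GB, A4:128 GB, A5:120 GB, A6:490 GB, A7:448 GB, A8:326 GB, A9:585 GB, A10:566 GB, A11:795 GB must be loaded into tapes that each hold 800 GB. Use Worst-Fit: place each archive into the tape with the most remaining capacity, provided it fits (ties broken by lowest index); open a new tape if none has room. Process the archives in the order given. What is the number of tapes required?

7

Put A1 (178 GB) in tape 1; 622 GB remain.
Put A2 (556 GB) in tape 1; 66 GB remain.
Put A3 (120 GB) in tape 2; 680 GB remain.
Put A4 (128 GB) in tape 2; 552 GB remain.
Put A5 (120 GB) in tape 2; 432 GB remain.
Put A6 (490 GB) in tape 3; 310 GB remain.
Put A7 (448 GB) in tape 4; 352 GB remain.
Put A8 (326 GB) in tape 2; 106 GB remain.
Put A9 (585 GB) in tape 5; 215 GB remain.
Put A10 (566 GB) in tape 6; 234 GB remain.
Put A11 (795 GB) in tape 7; 5 GB remain.
Final tapes: [178,556] [120,128,120,326] [490] [448] [585] [566] [795].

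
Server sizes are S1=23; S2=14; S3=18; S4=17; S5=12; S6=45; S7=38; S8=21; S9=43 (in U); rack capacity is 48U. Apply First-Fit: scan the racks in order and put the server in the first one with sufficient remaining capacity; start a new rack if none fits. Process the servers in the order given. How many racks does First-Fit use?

rack 1: place S1 (23U), 25U left
rack 1: place S2 (14U), 11U left
rack 2: place S3 (18U), 30U left
rack 2: place S4 (17U), 13U left
rack 2: place S5 (12U), 1U left
rack 3: place S6 (45U), 3U left
rack 4: place S7 (38U), 10U left
rack 5: place S8 (21U), 27U left
rack 6: place S9 (43U), 5U left

6 racks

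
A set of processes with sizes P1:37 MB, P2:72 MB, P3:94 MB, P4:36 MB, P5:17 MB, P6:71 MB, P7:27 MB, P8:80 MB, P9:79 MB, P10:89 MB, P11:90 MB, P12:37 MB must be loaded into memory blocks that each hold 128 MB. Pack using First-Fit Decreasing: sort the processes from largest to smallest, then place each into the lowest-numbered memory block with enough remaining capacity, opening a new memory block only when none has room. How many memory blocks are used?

7

Sorted descending: 94, 90, 89, 80, 79, 72, 71, 37, 37, 36, 27, 17.
memory block 1: place 94 MB, 34 MB left
memory block 2: place 90 MB, 38 MB left
memory block 3: place 89 MB, 39 MB left
memory block 4: place 80 MB, 48 MB left
memory block 5: place 79 MB, 49 MB left
memory block 6: place 72 MB, 56 MB left
memory block 7: place 71 MB, 57 MB left
memory block 2: place 37 MB, 1 MB left
memory block 3: place 37 MB, 2 MB left
memory block 4: place 36 MB, 12 MB left
memory block 1: place 27 MB, 7 MB left
memory block 5: place 17 MB, 32 MB left
Final memory blocks: [94,27] [90,37] [89,37] [80,36] [79,17] [72] [71].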